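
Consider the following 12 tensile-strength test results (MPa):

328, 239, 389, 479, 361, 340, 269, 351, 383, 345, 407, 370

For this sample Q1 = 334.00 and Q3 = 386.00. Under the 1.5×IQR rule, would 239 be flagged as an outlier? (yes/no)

yes

IQR = Q3 − Q1 = 386.00 − 334.00 = 52.00.
Lower fence = Q1 − 1.5·IQR = 334.00 − 78.00 = 256.00.
Upper fence = Q3 + 1.5·IQR = 386.00 + 78.00 = 464.00.
239 lies below the lower fence.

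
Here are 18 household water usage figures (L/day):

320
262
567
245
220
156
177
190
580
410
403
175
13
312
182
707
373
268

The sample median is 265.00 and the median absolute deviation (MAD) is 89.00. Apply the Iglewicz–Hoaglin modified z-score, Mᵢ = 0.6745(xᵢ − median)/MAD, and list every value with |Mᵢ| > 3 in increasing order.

|Mᵢ| > 3 ⇔ |xᵢ − 265.00| > 3·89.00/0.6745 = 395.85.
So outliers lie outside [-130.85, 660.85].
707: M = 3.35 → outlier.

707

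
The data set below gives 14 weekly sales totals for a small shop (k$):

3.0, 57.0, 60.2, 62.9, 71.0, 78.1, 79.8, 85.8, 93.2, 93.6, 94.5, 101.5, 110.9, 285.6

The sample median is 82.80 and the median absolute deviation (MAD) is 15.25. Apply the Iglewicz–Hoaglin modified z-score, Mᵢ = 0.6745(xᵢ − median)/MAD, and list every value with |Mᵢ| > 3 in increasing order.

|Mᵢ| > 3 ⇔ |xᵢ − 82.80| > 3·15.25/0.6745 = 67.83.
So outliers lie outside [14.97, 150.63].
3.0: M = -3.53 → outlier.
285.6: M = 8.97 → outlier.

3.0, 285.6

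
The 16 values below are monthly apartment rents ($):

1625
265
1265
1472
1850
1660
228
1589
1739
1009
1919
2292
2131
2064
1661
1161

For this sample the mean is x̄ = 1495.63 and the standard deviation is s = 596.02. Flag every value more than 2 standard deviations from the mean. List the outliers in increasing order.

228, 265

Cutoffs at x̄ ± 2s: 1495.63 ± 2·596.02 = [303.59, 2687.67].
228: z = -2.13, |z| > 2 → outlier.
265: z = -2.06, |z| > 2 → outlier.
Every other value lies within [303.59, 2687.67].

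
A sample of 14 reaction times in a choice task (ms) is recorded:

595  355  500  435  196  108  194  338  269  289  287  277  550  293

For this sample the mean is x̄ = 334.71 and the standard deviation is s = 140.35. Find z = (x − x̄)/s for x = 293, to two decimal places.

z = (293 − 334.71) / 140.35 = -0.30.

-0.30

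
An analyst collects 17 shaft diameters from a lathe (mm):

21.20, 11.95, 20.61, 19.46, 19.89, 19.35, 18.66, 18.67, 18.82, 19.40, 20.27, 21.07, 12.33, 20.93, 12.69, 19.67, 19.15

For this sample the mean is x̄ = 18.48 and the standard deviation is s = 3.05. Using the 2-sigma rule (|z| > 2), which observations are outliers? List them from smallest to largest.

Cutoffs at x̄ ± 2s: 18.48 ± 2·3.05 = [12.38, 24.58].
11.95: z = -2.14, |z| > 2 → outlier.
12.33: z = -2.02, |z| > 2 → outlier.
Every other value lies within [12.38, 24.58].

11.95, 12.33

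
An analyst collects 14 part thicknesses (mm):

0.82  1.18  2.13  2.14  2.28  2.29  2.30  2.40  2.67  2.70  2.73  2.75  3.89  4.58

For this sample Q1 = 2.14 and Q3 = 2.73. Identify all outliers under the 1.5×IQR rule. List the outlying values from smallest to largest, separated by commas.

0.82, 1.18, 3.89, 4.58

IQR = Q3 − Q1 = 2.73 − 2.14 = 0.59.
Lower fence = Q1 − 1.5·IQR = 2.14 − 0.885 = 1.255.
Upper fence = Q3 + 1.5·IQR = 2.73 + 0.885 = 3.615.
0.82 < 1.255 → outlier.
1.18 < 1.255 → outlier.
3.89 > 3.615 → outlier.
4.58 > 3.615 → outlier.
All remaining values lie within [1.255, 3.615].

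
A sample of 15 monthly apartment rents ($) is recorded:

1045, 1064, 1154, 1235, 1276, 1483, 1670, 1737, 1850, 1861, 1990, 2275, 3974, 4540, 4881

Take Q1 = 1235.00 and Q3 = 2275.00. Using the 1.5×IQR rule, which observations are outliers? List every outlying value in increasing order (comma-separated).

IQR = Q3 − Q1 = 2275.00 − 1235.00 = 1040.00.
Lower fence = Q1 − 1.5·IQR = 1235.00 − 1560.00 = -325.00.
Upper fence = Q3 + 1.5·IQR = 2275.00 + 1560.00 = 3835.00.
3974 > 3835.00 → outlier.
4540 > 3835.00 → outlier.
4881 > 3835.00 → outlier.
All remaining values lie within [-325.00, 3835.00].

3974, 4540, 4881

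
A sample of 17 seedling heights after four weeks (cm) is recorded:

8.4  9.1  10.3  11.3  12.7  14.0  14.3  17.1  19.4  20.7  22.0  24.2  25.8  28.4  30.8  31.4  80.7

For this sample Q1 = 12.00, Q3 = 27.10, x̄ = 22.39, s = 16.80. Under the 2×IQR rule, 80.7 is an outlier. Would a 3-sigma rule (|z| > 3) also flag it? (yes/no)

z = (80.7 − 22.39) / 16.80 = 3.47.
|z| = 3.47 > 3.

yes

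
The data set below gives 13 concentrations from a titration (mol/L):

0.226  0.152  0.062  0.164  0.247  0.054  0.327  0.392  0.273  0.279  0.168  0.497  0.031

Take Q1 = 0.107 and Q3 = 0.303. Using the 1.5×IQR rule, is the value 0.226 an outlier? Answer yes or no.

IQR = Q3 − Q1 = 0.303 − 0.107 = 0.196.
Lower fence = Q1 − 1.5·IQR = 0.107 − 0.294 = -0.187.
Upper fence = Q3 + 1.5·IQR = 0.303 + 0.294 = 0.597.
0.226 lies within [-0.187, 0.597].

no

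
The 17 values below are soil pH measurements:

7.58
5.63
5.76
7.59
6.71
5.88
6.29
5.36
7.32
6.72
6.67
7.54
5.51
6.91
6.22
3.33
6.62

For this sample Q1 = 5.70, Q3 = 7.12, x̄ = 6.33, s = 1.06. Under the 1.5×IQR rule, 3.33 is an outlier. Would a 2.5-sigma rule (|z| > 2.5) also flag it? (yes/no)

z = (3.33 − 6.33) / 1.06 = -2.83.
|z| = 2.83 > 2.5.

yes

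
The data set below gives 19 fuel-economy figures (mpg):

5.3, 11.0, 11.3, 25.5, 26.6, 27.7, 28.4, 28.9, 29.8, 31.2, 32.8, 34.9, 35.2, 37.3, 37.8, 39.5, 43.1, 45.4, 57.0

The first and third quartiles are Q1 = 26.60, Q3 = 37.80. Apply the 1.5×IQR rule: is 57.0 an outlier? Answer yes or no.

IQR = Q3 − Q1 = 37.80 − 26.60 = 11.20.
Lower fence = Q1 − 1.5·IQR = 26.60 − 16.80 = 9.80.
Upper fence = Q3 + 1.5·IQR = 37.80 + 16.80 = 54.60.
57.0 lies above the upper fence.

yes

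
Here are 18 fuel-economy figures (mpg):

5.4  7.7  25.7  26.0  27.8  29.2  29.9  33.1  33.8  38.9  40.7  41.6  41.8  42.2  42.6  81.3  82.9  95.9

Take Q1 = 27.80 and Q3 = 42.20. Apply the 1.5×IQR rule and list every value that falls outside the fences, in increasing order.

IQR = Q3 − Q1 = 42.20 − 27.80 = 14.40.
Lower fence = Q1 − 1.5·IQR = 27.80 − 21.60 = 6.20.
Upper fence = Q3 + 1.5·IQR = 42.20 + 21.60 = 63.80.
5.4 < 6.20 → outlier.
81.3 > 63.80 → outlier.
82.9 > 63.80 → outlier.
95.9 > 63.80 → outlier.
All remaining values lie within [6.20, 63.80].

5.4, 81.3, 82.9, 95.9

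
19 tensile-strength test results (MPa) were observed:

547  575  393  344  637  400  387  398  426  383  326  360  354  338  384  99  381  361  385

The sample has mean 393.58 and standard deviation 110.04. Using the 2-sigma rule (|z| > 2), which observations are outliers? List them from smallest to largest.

Cutoffs at x̄ ± 2s: 393.58 ± 2·110.04 = [173.50, 613.66].
99: z = -2.68, |z| > 2 → outlier.
637: z = 2.21, |z| > 2 → outlier.
Every other value lies within [173.50, 613.66].

99, 637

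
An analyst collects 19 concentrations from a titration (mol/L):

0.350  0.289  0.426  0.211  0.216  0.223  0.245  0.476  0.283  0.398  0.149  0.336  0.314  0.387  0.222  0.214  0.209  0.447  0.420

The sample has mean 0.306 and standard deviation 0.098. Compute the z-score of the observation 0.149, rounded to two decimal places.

-1.60

z = (0.149 − 0.306) / 0.098 = -1.60.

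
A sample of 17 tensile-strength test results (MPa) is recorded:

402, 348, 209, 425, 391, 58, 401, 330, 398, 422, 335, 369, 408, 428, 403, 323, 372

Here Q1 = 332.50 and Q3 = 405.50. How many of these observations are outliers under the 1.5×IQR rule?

IQR = 73.00; fences at 332.50 − 109.50 = 223.00 and 405.50 + 109.50 = 515.00.
Outside the cutoffs: 58, 209.

2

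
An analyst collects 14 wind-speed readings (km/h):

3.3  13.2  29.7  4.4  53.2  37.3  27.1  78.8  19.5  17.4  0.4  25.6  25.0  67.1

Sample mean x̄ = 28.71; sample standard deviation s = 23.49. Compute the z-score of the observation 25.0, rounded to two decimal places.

-0.16

z = (25.0 − 28.71) / 23.49 = -0.16.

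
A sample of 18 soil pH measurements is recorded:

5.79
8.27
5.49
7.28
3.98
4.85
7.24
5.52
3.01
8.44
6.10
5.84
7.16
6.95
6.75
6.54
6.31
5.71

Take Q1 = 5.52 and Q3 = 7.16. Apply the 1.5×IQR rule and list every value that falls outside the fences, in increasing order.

3.01

IQR = Q3 − Q1 = 7.16 − 5.52 = 1.64.
Lower fence = Q1 − 1.5·IQR = 5.52 − 2.46 = 3.06.
Upper fence = Q3 + 1.5·IQR = 7.16 + 2.46 = 9.62.
3.01 < 3.06 → outlier.
All remaining values lie within [3.06, 9.62].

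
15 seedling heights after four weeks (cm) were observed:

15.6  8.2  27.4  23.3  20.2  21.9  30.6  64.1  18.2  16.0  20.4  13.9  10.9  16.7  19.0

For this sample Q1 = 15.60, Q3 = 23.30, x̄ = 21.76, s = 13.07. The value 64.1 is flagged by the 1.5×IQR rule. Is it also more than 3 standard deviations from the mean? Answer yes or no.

yes

z = (64.1 − 21.76) / 13.07 = 3.24.
|z| = 3.24 > 3.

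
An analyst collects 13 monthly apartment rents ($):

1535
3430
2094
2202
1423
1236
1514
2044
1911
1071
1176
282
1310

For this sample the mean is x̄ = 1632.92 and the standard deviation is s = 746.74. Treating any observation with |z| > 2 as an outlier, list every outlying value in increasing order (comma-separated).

3430

Cutoffs at x̄ ± 2s: 1632.92 ± 2·746.74 = [139.44, 3126.40].
3430: z = 2.41, |z| > 2 → outlier.
Every other value lies within [139.44, 3126.40].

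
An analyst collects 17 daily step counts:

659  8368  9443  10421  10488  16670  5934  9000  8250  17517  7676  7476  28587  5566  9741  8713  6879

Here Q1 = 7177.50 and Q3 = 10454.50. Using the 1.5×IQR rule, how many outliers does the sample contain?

4

IQR = 3277.00; fences at 7177.50 − 4915.50 = 2262.00 and 10454.50 + 4915.50 = 15370.00.
Outside the cutoffs: 659, 16670, 17517, 28587.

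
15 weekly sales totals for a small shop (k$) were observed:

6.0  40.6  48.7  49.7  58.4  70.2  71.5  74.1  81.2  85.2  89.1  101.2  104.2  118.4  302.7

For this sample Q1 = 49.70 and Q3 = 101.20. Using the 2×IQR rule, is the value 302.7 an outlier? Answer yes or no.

yes

IQR = Q3 − Q1 = 101.20 − 49.70 = 51.50.
Lower fence = Q1 − 2·IQR = 49.70 − 103.00 = -53.30.
Upper fence = Q3 + 2·IQR = 101.20 + 103.00 = 204.20.
302.7 lies above the upper fence.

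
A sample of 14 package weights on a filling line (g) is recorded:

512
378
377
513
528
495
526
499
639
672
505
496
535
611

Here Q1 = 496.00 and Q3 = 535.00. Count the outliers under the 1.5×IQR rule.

IQR = 39.00; fences at 496.00 − 58.50 = 437.50 and 535.00 + 58.50 = 593.50.
Outside the cutoffs: 377, 378, 611, 639, 672.

5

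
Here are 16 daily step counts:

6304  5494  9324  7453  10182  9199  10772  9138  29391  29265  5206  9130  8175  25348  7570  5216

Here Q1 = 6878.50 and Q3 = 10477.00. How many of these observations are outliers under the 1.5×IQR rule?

IQR = 3598.50; fences at 6878.50 − 5397.75 = 1480.75 and 10477.00 + 5397.75 = 15874.75.
Outside the cutoffs: 25348, 29265, 29391.

3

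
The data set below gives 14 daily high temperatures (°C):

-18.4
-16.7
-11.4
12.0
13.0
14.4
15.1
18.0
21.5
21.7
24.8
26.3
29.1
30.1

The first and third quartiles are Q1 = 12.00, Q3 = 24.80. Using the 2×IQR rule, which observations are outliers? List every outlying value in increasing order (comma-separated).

-18.4, -16.7

IQR = Q3 − Q1 = 24.80 − 12.00 = 12.80.
Lower fence = Q1 − 2·IQR = 12.00 − 25.60 = -13.60.
Upper fence = Q3 + 2·IQR = 24.80 + 25.60 = 50.40.
-18.4 < -13.60 → outlier.
-16.7 < -13.60 → outlier.
All remaining values lie within [-13.60, 50.40].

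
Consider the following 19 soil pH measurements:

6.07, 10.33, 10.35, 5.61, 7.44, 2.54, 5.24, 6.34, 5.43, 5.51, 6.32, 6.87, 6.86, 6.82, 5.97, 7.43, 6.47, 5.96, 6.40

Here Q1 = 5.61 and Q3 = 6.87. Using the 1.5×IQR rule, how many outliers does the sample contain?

3

IQR = 1.26; fences at 5.61 − 1.89 = 3.72 and 6.87 + 1.89 = 8.76.
Outside the cutoffs: 2.54, 10.33, 10.35.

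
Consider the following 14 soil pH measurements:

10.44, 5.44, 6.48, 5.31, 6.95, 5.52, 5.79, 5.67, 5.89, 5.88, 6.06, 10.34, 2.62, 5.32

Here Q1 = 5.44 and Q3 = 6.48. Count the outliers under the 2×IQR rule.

3

IQR = 1.04; fences at 5.44 − 2.08 = 3.36 and 6.48 + 2.08 = 8.56.
Outside the cutoffs: 2.62, 10.34, 10.44.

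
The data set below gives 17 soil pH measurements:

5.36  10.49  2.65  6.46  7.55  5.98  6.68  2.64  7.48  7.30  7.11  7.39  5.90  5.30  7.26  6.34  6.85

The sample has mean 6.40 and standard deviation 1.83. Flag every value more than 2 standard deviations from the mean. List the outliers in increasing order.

2.64, 2.65, 10.49

Cutoffs at x̄ ± 2s: 6.40 ± 2·1.83 = [2.74, 10.06].
2.64: z = -2.05, |z| > 2 → outlier.
2.65: z = -2.05, |z| > 2 → outlier.
10.49: z = 2.23, |z| > 2 → outlier.
Every other value lies within [2.74, 10.06].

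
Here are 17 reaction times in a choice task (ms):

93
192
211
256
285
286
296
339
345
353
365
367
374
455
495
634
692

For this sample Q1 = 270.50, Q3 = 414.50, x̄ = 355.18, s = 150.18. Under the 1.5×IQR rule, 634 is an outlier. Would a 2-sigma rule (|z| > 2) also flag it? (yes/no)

no

z = (634 − 355.18) / 150.18 = 1.86.
|z| = 1.86 ≤ 2.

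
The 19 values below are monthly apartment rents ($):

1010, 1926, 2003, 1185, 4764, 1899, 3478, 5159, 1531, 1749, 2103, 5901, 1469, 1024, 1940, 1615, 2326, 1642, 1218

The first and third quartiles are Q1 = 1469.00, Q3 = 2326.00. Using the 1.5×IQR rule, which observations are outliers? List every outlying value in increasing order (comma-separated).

4764, 5159, 5901

IQR = Q3 − Q1 = 2326.00 − 1469.00 = 857.00.
Lower fence = Q1 − 1.5·IQR = 1469.00 − 1285.50 = 183.50.
Upper fence = Q3 + 1.5·IQR = 2326.00 + 1285.50 = 3611.50.
4764 > 3611.50 → outlier.
5159 > 3611.50 → outlier.
5901 > 3611.50 → outlier.
All remaining values lie within [183.50, 3611.50].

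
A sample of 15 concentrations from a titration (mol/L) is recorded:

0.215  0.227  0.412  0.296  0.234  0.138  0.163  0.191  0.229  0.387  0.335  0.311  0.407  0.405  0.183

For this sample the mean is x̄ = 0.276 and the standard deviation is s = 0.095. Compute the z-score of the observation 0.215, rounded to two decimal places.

z = (0.215 − 0.276) / 0.095 = -0.64.

-0.64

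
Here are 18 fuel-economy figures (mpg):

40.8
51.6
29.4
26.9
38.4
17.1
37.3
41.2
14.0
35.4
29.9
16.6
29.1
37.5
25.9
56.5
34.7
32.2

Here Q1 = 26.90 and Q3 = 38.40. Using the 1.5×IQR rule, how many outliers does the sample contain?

1

IQR = 11.50; fences at 26.90 − 17.25 = 9.65 and 38.40 + 17.25 = 55.65.
Outside the cutoffs: 56.5.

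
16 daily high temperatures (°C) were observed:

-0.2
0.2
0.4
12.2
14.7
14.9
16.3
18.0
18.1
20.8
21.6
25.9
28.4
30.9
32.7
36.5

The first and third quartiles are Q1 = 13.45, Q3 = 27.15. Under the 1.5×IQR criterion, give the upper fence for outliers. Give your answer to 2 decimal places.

IQR = Q3 − Q1 = 27.15 − 13.45 = 13.70.
Lower fence = Q1 − 1.5·IQR = 13.45 − 20.55 = -7.10.
Upper fence = Q3 + 1.5·IQR = 27.15 + 20.55 = 47.70.

47.70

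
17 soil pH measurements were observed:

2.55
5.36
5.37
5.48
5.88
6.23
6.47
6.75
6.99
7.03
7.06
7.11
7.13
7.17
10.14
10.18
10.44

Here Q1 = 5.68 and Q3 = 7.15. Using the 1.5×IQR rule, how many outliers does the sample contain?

IQR = 1.47; fences at 5.68 − 2.205 = 3.475 and 7.15 + 2.205 = 9.355.
Outside the cutoffs: 2.55, 10.14, 10.18, 10.44.

4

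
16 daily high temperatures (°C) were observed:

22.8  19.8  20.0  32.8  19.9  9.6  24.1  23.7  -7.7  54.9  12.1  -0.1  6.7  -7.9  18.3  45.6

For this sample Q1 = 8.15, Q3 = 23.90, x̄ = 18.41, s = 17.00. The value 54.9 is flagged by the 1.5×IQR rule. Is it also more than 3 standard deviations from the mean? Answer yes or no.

z = (54.9 − 18.41) / 17.00 = 2.15.
|z| = 2.15 ≤ 3.

no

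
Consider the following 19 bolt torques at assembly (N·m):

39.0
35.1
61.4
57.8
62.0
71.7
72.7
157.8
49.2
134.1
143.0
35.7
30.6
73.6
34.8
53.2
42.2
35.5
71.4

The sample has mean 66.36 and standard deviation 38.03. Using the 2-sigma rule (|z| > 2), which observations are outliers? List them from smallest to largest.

143.0, 157.8

Cutoffs at x̄ ± 2s: 66.36 ± 2·38.03 = [-9.70, 142.42].
143.0: z = 2.02, |z| > 2 → outlier.
157.8: z = 2.40, |z| > 2 → outlier.
Every other value lies within [-9.70, 142.42].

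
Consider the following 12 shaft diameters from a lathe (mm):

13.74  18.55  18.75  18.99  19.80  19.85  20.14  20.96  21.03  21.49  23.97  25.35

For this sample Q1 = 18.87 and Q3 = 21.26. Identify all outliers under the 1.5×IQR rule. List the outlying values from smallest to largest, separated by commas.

IQR = Q3 − Q1 = 21.26 − 18.87 = 2.39.
Lower fence = Q1 − 1.5·IQR = 18.87 − 3.585 = 15.285.
Upper fence = Q3 + 1.5·IQR = 21.26 + 3.585 = 24.845.
13.74 < 15.285 → outlier.
25.35 > 24.845 → outlier.
All remaining values lie within [15.285, 24.845].

13.74, 25.35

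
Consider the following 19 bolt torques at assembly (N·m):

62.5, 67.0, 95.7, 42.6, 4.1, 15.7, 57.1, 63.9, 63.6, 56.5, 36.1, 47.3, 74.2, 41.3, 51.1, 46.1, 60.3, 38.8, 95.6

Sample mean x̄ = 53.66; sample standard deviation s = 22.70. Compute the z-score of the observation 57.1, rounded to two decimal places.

0.15

z = (57.1 − 53.66) / 22.70 = 0.15.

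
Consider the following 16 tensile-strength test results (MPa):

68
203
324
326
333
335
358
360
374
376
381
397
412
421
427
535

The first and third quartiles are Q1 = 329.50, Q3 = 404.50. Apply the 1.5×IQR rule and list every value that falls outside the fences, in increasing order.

IQR = Q3 − Q1 = 404.50 − 329.50 = 75.00.
Lower fence = Q1 − 1.5·IQR = 329.50 − 112.50 = 217.00.
Upper fence = Q3 + 1.5·IQR = 404.50 + 112.50 = 517.00.
68 < 217.00 → outlier.
203 < 217.00 → outlier.
535 > 517.00 → outlier.
All remaining values lie within [217.00, 517.00].

68, 203, 535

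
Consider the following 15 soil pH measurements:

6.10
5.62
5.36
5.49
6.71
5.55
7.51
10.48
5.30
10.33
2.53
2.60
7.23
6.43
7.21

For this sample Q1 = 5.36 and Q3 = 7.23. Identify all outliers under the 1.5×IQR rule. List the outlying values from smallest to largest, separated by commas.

2.53, 10.33, 10.48

IQR = Q3 − Q1 = 7.23 − 5.36 = 1.87.
Lower fence = Q1 − 1.5·IQR = 5.36 − 2.805 = 2.555.
Upper fence = Q3 + 1.5·IQR = 7.23 + 2.805 = 10.035.
2.53 < 2.555 → outlier.
10.33 > 10.035 → outlier.
10.48 > 10.035 → outlier.
All remaining values lie within [2.555, 10.035].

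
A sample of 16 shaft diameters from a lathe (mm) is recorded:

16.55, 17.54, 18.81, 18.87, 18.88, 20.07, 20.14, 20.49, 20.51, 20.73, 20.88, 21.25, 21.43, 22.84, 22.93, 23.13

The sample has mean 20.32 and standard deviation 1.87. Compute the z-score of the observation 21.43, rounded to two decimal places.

0.59

z = (21.43 − 20.32) / 1.87 = 0.59.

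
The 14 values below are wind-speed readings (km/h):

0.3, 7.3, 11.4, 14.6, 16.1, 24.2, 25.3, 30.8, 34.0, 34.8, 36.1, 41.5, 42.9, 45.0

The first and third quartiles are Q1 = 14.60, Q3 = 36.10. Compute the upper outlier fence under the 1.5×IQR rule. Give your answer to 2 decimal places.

68.35

IQR = Q3 − Q1 = 36.10 − 14.60 = 21.50.
Lower fence = Q1 − 1.5·IQR = 14.60 − 32.25 = -17.65.
Upper fence = Q3 + 1.5·IQR = 36.10 + 32.25 = 68.35.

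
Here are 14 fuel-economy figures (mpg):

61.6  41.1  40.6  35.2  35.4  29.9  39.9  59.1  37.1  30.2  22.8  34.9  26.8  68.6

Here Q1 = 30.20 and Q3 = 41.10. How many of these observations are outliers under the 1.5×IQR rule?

3

IQR = 10.90; fences at 30.20 − 16.35 = 13.85 and 41.10 + 16.35 = 57.45.
Outside the cutoffs: 59.1, 61.6, 68.6.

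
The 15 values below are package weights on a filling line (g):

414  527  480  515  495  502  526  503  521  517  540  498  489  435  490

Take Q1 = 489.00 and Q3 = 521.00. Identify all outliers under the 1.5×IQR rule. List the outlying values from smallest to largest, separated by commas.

IQR = Q3 − Q1 = 521.00 − 489.00 = 32.00.
Lower fence = Q1 − 1.5·IQR = 489.00 − 48.00 = 441.00.
Upper fence = Q3 + 1.5·IQR = 521.00 + 48.00 = 569.00.
414 < 441.00 → outlier.
435 < 441.00 → outlier.
All remaining values lie within [441.00, 569.00].

414, 435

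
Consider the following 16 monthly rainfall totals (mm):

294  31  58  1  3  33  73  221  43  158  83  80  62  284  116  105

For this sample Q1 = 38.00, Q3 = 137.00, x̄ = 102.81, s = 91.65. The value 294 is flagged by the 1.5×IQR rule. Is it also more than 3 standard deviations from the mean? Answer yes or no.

no

z = (294 − 102.81) / 91.65 = 2.09.
|z| = 2.09 ≤ 3.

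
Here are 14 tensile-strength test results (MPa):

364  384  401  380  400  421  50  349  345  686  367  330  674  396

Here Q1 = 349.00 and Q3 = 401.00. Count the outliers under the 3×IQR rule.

IQR = 52.00; fences at 349.00 − 156.00 = 193.00 and 401.00 + 156.00 = 557.00.
Outside the cutoffs: 50, 674, 686.

3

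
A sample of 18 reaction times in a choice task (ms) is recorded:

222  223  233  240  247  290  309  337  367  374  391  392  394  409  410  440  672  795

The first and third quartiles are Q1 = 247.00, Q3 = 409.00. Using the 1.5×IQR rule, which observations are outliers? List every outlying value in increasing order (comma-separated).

672, 795

IQR = Q3 − Q1 = 409.00 − 247.00 = 162.00.
Lower fence = Q1 − 1.5·IQR = 247.00 − 243.00 = 4.00.
Upper fence = Q3 + 1.5·IQR = 409.00 + 243.00 = 652.00.
672 > 652.00 → outlier.
795 > 652.00 → outlier.
All remaining values lie within [4.00, 652.00].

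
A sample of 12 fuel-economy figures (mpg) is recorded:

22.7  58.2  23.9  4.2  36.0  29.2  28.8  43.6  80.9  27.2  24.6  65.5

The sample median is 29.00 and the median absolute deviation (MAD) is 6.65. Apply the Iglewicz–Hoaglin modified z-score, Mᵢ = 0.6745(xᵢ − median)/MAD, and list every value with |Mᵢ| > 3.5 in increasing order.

|Mᵢ| > 3.5 ⇔ |xᵢ − 29.00| > 3.5·6.65/0.6745 = 34.51.
So outliers lie outside [-5.51, 63.51].
65.5: M = 3.70 → outlier.
80.9: M = 5.26 → outlier.

65.5, 80.9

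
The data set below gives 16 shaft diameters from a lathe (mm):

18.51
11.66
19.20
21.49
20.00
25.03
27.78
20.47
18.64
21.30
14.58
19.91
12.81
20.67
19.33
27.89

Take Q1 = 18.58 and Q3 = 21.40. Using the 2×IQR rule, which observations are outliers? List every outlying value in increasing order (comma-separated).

IQR = Q3 − Q1 = 21.40 − 18.58 = 2.82.
Lower fence = Q1 − 2·IQR = 18.58 − 5.64 = 12.94.
Upper fence = Q3 + 2·IQR = 21.40 + 5.64 = 27.04.
11.66 < 12.94 → outlier.
12.81 < 12.94 → outlier.
27.78 > 27.04 → outlier.
27.89 > 27.04 → outlier.
All remaining values lie within [12.94, 27.04].

11.66, 12.81, 27.78, 27.89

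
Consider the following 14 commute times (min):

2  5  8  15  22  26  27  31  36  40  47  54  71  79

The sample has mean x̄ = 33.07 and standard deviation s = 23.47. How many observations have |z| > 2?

0

Cutoffs: x̄ ± 2s = [-13.87, 80.01].
Every value lies within the cutoffs.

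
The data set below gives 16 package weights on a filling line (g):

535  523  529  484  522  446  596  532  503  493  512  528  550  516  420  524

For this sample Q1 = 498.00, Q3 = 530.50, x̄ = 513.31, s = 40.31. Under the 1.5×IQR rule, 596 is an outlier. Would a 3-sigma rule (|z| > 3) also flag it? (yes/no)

no

z = (596 − 513.31) / 40.31 = 2.05.
|z| = 2.05 ≤ 3.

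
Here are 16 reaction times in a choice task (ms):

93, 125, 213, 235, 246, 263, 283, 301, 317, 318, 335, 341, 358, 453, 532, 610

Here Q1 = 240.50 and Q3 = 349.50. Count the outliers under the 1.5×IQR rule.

2

IQR = 109.00; fences at 240.50 − 163.50 = 77.00 and 349.50 + 163.50 = 513.00.
Outside the cutoffs: 532, 610.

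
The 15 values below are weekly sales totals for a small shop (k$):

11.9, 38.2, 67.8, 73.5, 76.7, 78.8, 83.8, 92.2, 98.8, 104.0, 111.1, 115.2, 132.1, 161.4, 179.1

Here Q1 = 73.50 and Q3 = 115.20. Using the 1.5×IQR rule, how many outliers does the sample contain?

1

IQR = 41.70; fences at 73.50 − 62.55 = 10.95 and 115.20 + 62.55 = 177.75.
Outside the cutoffs: 179.1.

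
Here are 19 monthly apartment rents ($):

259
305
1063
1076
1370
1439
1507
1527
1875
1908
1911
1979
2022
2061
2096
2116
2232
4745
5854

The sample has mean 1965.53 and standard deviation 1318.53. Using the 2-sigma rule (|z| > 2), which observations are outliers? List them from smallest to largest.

4745, 5854

Cutoffs at x̄ ± 2s: 1965.53 ± 2·1318.53 = [-671.53, 4602.59].
4745: z = 2.11, |z| > 2 → outlier.
5854: z = 2.95, |z| > 2 → outlier.
Every other value lies within [-671.53, 4602.59].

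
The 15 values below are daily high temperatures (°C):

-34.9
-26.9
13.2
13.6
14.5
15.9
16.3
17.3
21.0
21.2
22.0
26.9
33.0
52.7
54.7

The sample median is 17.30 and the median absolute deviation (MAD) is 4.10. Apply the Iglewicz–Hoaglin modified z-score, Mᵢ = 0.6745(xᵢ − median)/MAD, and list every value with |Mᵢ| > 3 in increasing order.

|Mᵢ| > 3 ⇔ |xᵢ − 17.30| > 3·4.10/0.6745 = 18.24.
So outliers lie outside [-0.94, 35.54].
-34.9: M = -8.59 → outlier.
-26.9: M = -7.27 → outlier.
52.7: M = 5.82 → outlier.
54.7: M = 6.15 → outlier.

-34.9, -26.9, 52.7, 54.7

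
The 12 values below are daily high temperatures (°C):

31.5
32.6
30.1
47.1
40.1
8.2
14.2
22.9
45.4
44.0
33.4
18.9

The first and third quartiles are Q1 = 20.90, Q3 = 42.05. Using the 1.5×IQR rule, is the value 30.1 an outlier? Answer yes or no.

IQR = Q3 − Q1 = 42.05 − 20.90 = 21.15.
Lower fence = Q1 − 1.5·IQR = 20.90 − 31.725 = -10.825.
Upper fence = Q3 + 1.5·IQR = 42.05 + 31.725 = 73.775.
30.1 lies within [-10.825, 73.775].

no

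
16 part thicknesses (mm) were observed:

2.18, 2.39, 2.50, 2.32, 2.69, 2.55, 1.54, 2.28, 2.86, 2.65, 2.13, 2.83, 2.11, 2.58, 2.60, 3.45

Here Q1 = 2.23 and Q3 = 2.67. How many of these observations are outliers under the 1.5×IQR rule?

IQR = 0.44; fences at 2.23 − 0.66 = 1.57 and 2.67 + 0.66 = 3.33.
Outside the cutoffs: 1.54, 3.45.

2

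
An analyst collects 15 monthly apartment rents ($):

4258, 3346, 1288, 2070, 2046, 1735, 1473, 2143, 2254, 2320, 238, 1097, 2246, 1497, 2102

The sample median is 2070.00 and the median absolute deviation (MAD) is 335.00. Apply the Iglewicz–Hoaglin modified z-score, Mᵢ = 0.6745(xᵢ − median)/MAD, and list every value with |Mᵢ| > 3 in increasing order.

|Mᵢ| > 3 ⇔ |xᵢ − 2070.00| > 3·335.00/0.6745 = 1489.99.
So outliers lie outside [580.01, 3559.99].
238: M = -3.69 → outlier.
4258: M = 4.41 → outlier.

238, 4258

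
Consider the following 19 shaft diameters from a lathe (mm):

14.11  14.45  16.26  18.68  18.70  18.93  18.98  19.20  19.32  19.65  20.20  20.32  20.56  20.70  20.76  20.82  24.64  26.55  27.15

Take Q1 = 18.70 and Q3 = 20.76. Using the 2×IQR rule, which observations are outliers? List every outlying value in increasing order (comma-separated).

14.11, 14.45, 26.55, 27.15

IQR = Q3 − Q1 = 20.76 − 18.70 = 2.06.
Lower fence = Q1 − 2·IQR = 18.70 − 4.12 = 14.58.
Upper fence = Q3 + 2·IQR = 20.76 + 4.12 = 24.88.
14.11 < 14.58 → outlier.
14.45 < 14.58 → outlier.
26.55 > 24.88 → outlier.
27.15 > 24.88 → outlier.
All remaining values lie within [14.58, 24.88].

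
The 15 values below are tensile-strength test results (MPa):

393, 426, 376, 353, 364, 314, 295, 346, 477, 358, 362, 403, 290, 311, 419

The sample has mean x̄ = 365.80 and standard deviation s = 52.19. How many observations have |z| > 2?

Cutoffs: x̄ ± 2s = [261.42, 470.18].
Outside the cutoffs: 477.

1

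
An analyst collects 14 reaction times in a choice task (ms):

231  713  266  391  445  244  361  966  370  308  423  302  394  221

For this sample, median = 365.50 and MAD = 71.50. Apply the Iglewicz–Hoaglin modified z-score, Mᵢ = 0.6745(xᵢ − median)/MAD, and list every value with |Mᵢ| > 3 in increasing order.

|Mᵢ| > 3 ⇔ |xᵢ − 365.50| > 3·71.50/0.6745 = 318.01.
So outliers lie outside [47.49, 683.51].
713: M = 3.28 → outlier.
966: M = 5.66 → outlier.

713, 966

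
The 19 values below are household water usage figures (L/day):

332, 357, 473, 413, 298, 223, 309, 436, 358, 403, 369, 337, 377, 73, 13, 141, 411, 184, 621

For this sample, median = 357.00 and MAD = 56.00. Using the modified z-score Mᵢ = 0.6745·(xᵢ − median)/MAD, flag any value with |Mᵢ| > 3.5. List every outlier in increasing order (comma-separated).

|Mᵢ| > 3.5 ⇔ |xᵢ − 357.00| > 3.5·56.00/0.6745 = 290.59.
So outliers lie outside [66.41, 647.59].
13: M = -4.14 → outlier.

13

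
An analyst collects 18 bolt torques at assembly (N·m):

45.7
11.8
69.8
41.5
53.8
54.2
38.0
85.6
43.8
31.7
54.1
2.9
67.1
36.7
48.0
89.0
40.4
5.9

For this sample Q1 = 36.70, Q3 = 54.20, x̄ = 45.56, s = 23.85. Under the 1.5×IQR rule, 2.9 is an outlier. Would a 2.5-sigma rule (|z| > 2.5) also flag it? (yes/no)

no

z = (2.9 − 45.56) / 23.85 = -1.79.
|z| = 1.79 ≤ 2.5.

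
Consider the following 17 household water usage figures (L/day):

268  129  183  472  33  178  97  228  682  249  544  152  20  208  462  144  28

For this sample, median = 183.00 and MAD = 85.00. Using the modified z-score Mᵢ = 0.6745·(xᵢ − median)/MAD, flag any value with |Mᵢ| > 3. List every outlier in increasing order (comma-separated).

|Mᵢ| > 3 ⇔ |xᵢ − 183.00| > 3·85.00/0.6745 = 378.06.
So outliers lie outside [-195.06, 561.06].
682: M = 3.96 → outlier.

682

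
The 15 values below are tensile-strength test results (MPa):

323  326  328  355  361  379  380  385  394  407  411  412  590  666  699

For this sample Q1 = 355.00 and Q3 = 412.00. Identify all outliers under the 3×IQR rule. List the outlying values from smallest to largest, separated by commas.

590, 666, 699

IQR = Q3 − Q1 = 412.00 − 355.00 = 57.00.
Lower fence = Q1 − 3·IQR = 355.00 − 171.00 = 184.00.
Upper fence = Q3 + 3·IQR = 412.00 + 171.00 = 583.00.
590 > 583.00 → outlier.
666 > 583.00 → outlier.
699 > 583.00 → outlier.
All remaining values lie within [184.00, 583.00].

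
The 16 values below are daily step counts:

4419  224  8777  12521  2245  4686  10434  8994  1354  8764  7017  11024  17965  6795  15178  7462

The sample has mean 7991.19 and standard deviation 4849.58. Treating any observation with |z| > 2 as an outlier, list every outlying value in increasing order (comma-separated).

17965

Cutoffs at x̄ ± 2s: 7991.19 ± 2·4849.58 = [-1707.97, 17690.35].
17965: z = 2.06, |z| > 2 → outlier.
Every other value lies within [-1707.97, 17690.35].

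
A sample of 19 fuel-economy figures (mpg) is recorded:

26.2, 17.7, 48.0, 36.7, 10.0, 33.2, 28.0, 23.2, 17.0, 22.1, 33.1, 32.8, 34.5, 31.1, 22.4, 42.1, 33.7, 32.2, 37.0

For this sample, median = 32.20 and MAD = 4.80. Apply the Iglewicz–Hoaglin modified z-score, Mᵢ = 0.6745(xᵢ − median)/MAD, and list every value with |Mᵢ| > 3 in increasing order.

10.0

|Mᵢ| > 3 ⇔ |xᵢ − 32.20| > 3·4.80/0.6745 = 21.35.
So outliers lie outside [10.85, 53.55].
10.0: M = -3.12 → outlier.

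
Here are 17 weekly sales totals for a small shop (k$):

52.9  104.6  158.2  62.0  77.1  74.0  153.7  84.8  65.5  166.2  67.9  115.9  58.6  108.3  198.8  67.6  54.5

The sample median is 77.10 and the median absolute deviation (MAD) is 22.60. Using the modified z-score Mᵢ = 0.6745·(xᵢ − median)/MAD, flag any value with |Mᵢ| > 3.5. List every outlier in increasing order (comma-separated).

|Mᵢ| > 3.5 ⇔ |xᵢ − 77.10| > 3.5·22.60/0.6745 = 117.27.
So outliers lie outside [-40.17, 194.37].
198.8: M = 3.63 → outlier.

198.8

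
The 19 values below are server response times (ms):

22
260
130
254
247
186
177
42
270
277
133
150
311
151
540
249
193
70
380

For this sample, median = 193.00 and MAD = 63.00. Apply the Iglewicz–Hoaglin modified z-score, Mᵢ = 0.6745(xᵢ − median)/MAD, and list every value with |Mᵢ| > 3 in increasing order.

|Mᵢ| > 3 ⇔ |xᵢ − 193.00| > 3·63.00/0.6745 = 280.21.
So outliers lie outside [-87.21, 473.21].
540: M = 3.72 → outlier.

540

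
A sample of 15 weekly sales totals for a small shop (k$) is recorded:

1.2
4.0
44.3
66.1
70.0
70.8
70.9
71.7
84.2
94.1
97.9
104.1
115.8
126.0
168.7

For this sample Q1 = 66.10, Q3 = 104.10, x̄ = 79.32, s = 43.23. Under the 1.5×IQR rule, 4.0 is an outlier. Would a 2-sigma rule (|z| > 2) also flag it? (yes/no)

no

z = (4.0 − 79.32) / 43.23 = -1.74.
|z| = 1.74 ≤ 2.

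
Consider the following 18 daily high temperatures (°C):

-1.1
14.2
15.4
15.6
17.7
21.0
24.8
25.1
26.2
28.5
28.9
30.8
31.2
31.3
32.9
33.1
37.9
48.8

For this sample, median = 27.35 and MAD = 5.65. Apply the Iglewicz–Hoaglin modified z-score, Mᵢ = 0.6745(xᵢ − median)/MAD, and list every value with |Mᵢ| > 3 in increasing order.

|Mᵢ| > 3 ⇔ |xᵢ − 27.35| > 3·5.65/0.6745 = 25.13.
So outliers lie outside [2.22, 52.48].
-1.1: M = -3.40 → outlier.

-1.1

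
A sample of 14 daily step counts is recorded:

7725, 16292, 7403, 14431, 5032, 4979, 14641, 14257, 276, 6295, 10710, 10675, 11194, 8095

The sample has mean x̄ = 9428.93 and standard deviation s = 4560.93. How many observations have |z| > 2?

1

Cutoffs: x̄ ± 2s = [307.07, 18550.79].
Outside the cutoffs: 276.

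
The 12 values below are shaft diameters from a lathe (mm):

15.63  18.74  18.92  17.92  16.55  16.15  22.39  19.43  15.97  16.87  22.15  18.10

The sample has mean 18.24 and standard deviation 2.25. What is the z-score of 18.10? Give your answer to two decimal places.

-0.06

z = (18.10 − 18.24) / 2.25 = -0.06.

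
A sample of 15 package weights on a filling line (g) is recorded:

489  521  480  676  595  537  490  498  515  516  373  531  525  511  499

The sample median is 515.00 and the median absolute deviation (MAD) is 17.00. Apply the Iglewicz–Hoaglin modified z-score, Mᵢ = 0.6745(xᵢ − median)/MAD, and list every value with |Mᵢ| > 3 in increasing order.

|Mᵢ| > 3 ⇔ |xᵢ − 515.00| > 3·17.00/0.6745 = 75.61.
So outliers lie outside [439.39, 590.61].
373: M = -5.63 → outlier.
595: M = 3.17 → outlier.
676: M = 6.39 → outlier.

373, 595, 676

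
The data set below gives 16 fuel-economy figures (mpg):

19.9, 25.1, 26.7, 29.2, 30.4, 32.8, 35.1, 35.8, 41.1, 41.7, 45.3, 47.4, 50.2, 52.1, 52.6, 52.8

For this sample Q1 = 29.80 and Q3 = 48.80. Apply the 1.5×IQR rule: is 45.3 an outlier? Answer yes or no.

no

IQR = Q3 − Q1 = 48.80 − 29.80 = 19.00.
Lower fence = Q1 − 1.5·IQR = 29.80 − 28.50 = 1.30.
Upper fence = Q3 + 1.5·IQR = 48.80 + 28.50 = 77.30.
45.3 lies within [1.30, 77.30].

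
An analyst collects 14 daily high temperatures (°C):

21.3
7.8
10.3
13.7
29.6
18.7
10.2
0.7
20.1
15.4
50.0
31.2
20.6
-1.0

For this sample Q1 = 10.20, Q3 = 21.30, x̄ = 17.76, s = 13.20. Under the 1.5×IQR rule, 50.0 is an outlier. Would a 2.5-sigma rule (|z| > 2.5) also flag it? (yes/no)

z = (50.0 − 17.76) / 13.20 = 2.44.
|z| = 2.44 ≤ 2.5.

no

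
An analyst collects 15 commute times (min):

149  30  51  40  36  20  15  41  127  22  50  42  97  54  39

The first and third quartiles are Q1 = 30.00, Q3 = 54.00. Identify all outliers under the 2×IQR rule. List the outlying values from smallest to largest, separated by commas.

127, 149

IQR = Q3 − Q1 = 54.00 − 30.00 = 24.00.
Lower fence = Q1 − 2·IQR = 30.00 − 48.00 = -18.00.
Upper fence = Q3 + 2·IQR = 54.00 + 48.00 = 102.00.
127 > 102.00 → outlier.
149 > 102.00 → outlier.
All remaining values lie within [-18.00, 102.00].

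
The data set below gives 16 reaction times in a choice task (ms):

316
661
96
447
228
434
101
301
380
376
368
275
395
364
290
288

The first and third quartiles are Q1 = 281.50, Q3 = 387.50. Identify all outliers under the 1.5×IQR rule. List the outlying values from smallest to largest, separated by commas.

IQR = Q3 − Q1 = 387.50 − 281.50 = 106.00.
Lower fence = Q1 − 1.5·IQR = 281.50 − 159.00 = 122.50.
Upper fence = Q3 + 1.5·IQR = 387.50 + 159.00 = 546.50.
96 < 122.50 → outlier.
101 < 122.50 → outlier.
661 > 546.50 → outlier.
All remaining values lie within [122.50, 546.50].

96, 101, 661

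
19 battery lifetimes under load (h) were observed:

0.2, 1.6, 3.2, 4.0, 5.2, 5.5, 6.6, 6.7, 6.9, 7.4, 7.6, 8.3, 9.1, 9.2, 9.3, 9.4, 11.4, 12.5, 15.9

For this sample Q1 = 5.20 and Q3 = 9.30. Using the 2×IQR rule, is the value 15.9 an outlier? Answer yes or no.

no

IQR = Q3 − Q1 = 9.30 − 5.20 = 4.10.
Lower fence = Q1 − 2·IQR = 5.20 − 8.20 = -3.00.
Upper fence = Q3 + 2·IQR = 9.30 + 8.20 = 17.50.
15.9 lies within [-3.00, 17.50].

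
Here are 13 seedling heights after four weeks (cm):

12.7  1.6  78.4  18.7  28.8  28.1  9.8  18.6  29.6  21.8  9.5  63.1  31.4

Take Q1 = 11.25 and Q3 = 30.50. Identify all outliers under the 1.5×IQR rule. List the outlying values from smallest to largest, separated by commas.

63.1, 78.4

IQR = Q3 − Q1 = 30.50 − 11.25 = 19.25.
Lower fence = Q1 − 1.5·IQR = 11.25 − 28.875 = -17.625.
Upper fence = Q3 + 1.5·IQR = 30.50 + 28.875 = 59.375.
63.1 > 59.375 → outlier.
78.4 > 59.375 → outlier.
All remaining values lie within [-17.625, 59.375].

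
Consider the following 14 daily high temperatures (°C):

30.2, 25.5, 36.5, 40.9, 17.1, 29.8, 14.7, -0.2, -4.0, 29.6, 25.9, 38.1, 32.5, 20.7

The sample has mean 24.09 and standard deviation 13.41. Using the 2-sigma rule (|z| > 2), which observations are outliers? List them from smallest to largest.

-4.0

Cutoffs at x̄ ± 2s: 24.09 ± 2·13.41 = [-2.73, 50.91].
-4.0: z = -2.09, |z| > 2 → outlier.
Every other value lies within [-2.73, 50.91].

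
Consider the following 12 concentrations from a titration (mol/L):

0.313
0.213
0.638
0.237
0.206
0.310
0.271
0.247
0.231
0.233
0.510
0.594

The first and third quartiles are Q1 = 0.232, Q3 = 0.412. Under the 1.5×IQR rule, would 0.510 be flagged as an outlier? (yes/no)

no

IQR = Q3 − Q1 = 0.412 − 0.232 = 0.180.
Lower fence = Q1 − 1.5·IQR = 0.232 − 0.270 = -0.038.
Upper fence = Q3 + 1.5·IQR = 0.412 + 0.270 = 0.682.
0.510 lies within [-0.038, 0.682].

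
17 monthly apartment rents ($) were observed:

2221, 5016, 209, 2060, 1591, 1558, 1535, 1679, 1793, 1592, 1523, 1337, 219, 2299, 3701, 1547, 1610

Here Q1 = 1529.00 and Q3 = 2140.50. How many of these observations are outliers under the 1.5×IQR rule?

IQR = 611.50; fences at 1529.00 − 917.25 = 611.75 and 2140.50 + 917.25 = 3057.75.
Outside the cutoffs: 209, 219, 3701, 5016.

4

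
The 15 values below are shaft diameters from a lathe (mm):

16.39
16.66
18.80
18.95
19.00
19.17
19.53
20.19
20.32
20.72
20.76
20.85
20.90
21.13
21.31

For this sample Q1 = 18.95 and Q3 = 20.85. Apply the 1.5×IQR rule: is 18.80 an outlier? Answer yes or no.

IQR = Q3 − Q1 = 20.85 − 18.95 = 1.90.
Lower fence = Q1 − 1.5·IQR = 18.95 − 2.85 = 16.10.
Upper fence = Q3 + 1.5·IQR = 20.85 + 2.85 = 23.70.
18.80 lies within [16.10, 23.70].

no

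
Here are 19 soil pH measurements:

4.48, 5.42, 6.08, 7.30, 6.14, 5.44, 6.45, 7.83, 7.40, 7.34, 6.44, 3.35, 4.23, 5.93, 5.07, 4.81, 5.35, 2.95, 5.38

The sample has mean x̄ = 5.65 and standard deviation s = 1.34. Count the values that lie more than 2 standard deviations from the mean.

1

Cutoffs: x̄ ± 2s = [2.97, 8.33].
Outside the cutoffs: 2.95.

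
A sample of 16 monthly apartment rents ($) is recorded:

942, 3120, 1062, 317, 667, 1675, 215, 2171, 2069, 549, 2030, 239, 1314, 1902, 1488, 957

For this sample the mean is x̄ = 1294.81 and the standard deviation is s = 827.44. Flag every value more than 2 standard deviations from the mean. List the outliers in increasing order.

Cutoffs at x̄ ± 2s: 1294.81 ± 2·827.44 = [-360.07, 2949.69].
3120: z = 2.21, |z| > 2 → outlier.
Every other value lies within [-360.07, 2949.69].

3120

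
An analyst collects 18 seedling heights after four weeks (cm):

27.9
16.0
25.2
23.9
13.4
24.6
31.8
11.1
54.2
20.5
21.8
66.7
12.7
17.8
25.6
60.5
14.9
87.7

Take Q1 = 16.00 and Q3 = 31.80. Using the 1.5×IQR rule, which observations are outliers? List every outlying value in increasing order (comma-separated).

IQR = Q3 − Q1 = 31.80 − 16.00 = 15.80.
Lower fence = Q1 − 1.5·IQR = 16.00 − 23.70 = -7.70.
Upper fence = Q3 + 1.5·IQR = 31.80 + 23.70 = 55.50.
60.5 > 55.50 → outlier.
66.7 > 55.50 → outlier.
87.7 > 55.50 → outlier.
All remaining values lie within [-7.70, 55.50].

60.5, 66.7, 87.7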